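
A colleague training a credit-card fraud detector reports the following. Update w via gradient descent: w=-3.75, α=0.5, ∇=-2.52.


w_new = w - α·∇
= -3.75 - 0.5·-2.52
= -3.75 + 1.26
= -2.49

-2.49


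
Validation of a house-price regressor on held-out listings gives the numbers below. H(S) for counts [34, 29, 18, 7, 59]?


Probabilities: [34/147, 29/147, 18/147, 7/147, 59/147] ≈ [0.2313, 0.1973, 0.1224, 0.0476, 0.4014]
H = -((34/147)·log₂(34/147) + (29/147)·log₂(29/147) + (18/147)·log₂(18/147) + (7/147)·log₂(7/147) + (59/147)·log₂(59/147))
  = 2.0593 bits

2.0593 bits


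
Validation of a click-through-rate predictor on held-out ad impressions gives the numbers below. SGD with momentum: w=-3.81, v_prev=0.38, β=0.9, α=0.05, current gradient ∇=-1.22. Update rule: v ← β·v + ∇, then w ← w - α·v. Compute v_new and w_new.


v_new = 0.9·0.38 - 1.22 = 0.342 - 1.22 = -0.878
w_new = -3.81 - 0.05·-0.878 = -3.81 + 0.0439 = -3.7661

v_new=-0.878, w_new=-3.7661


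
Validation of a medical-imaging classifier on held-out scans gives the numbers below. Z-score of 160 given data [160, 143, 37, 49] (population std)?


μ = 97.25, σ = 54.7466
z = (160 - 97.25)/54.7466 = 1.1462

1.1462


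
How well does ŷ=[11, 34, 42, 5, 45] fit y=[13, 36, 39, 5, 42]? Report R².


ȳ = 27
SS_res = Σ(y-ŷ)² = 26
SS_tot = Σ(y-ȳ)² = 1130
R² = 1 - SS_res/SS_tot = 1 - 0.023 = 0.977

0.977


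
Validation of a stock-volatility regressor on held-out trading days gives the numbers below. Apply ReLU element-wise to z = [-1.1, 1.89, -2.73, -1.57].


ReLU(-1.1) = max(0, -1.1) = 0.0
ReLU(1.89) = max(0, 1.89) = 1.89
ReLU(-2.73) = max(0, -2.73) = 0.0
ReLU(-1.57) = max(0, -1.57) = 0.0
result = [0.0, 1.89, 0.0, 0.0]

[0.0, 1.89, 0.0, 0.0]


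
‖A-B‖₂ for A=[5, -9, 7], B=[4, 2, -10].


d = √((5-4)² + (-9-2)² + (7+ 10)²)
  = √(1 + 121 + 289)
  = √411 = 20.2731

20.2731


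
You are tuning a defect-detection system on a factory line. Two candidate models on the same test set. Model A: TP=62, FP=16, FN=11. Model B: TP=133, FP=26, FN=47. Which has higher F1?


Model A: P=62/78=0.7949, R=62/73=0.8493, F1=2PR/(P+R)=2TP/(2TP+FP+FN)=124/151=0.8212
Model B: P=133/159=0.8365, R=133/180=0.7389, F1=2PR/(P+R)=2TP/(2TP+FP+FN)=266/339=0.7847
0.8212 > 0.7847 → Model A

Model A


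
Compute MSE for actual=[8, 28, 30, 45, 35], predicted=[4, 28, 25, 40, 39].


Squared errors: (8-4)²=16, (28-28)²=0, (30-25)²=25, (45-40)²=25, (35-39)²=16
Sum = 82
MSE = 82/5 = 82/5

82/5


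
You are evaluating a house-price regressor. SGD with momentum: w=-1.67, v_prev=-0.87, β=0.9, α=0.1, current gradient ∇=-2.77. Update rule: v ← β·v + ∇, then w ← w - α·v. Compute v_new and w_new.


v_new = 0.9·-0.87 - 2.77 = -0.783 - 2.77 = -3.553
w_new = -1.67 - 0.1·-3.553 = -1.67 + 0.3553 = -1.3147

v_new=-3.553, w_new=-1.3147


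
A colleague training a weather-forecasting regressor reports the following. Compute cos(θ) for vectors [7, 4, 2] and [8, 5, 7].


A·B = 7·8 + 4·5 + 2·7 = 90
‖A‖ = √69 = 8.3066, ‖B‖ = √138 = 11.7473
cos = 90/(√69·√138) = 90/√9522 = 0.9223

0.9223


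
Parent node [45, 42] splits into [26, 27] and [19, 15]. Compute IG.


Parent = [45, 42], H_parent = 0.9991
H_left = 0.9997 (n=53), H_right = 0.99 (n=34)
H_children = (53/87)·0.9997 + (34/87)·0.99 = 0.9959
IG = 0.9991 - 0.9959 = 0.0032

0.0032


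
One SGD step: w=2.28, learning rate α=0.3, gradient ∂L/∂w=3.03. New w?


w_new = w - α·∇
= 2.28 - 0.3·3.03
= 2.28 - 0.909
= 1.371

1.371


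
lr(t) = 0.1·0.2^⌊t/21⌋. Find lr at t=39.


n_drops = ⌊39/21⌋ = 1
lr = 0.1·0.2^1 = 0.1·0.2 = 0.02

0.02


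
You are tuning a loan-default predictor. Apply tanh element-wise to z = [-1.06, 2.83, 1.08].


tanh(-1.06) = -0.7857
tanh(2.83) = 0.9931
tanh(1.08) = 0.7932
result = [-0.7857, 0.9931, 0.7932]

[-0.7857, 0.9931, 0.7932]


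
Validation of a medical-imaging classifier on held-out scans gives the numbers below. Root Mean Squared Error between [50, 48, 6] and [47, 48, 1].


MSE = 34/3 = 11.3333
RMSE = √(34/3) = 3.3665

3.3665


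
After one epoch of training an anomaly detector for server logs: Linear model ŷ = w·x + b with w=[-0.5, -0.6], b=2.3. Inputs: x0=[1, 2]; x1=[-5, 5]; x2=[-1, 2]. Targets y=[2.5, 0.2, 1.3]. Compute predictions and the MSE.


ŷ0 = (-0.5)·(1) + (-0.6)·(2) + 2.3 = 0.6
ŷ1 = (-0.5)·(-5) + (-0.6)·(5) + 2.3 = 1.8
ŷ2 = (-0.5)·(-1) + (-0.6)·(2) + 2.3 = 1.6
errors² = [3.61, 2.56, 0.09]
MSE = 6.2600/3 = 2.0867

2.0867


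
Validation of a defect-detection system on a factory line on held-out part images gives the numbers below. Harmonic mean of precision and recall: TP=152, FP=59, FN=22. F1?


Precision = 152/211 = 0.7204
Recall = 152/174 = 0.8736
F1 = 2·P·R/(P+R) = 2·TP/(2·TP+FP+FN) = 304/(304+59+22) = 304/385 = 0.7896

0.7896


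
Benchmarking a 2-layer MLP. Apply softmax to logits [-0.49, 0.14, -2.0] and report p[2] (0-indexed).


Exponentials: e^-0.49=0.6126, e^0.14=1.1503, e^-2.0=0.1353
Sum = 1.8982
Softmax = [0.3227, 0.606, 0.0713]
p[2] = 0.1353/1.8982 = 0.0713

0.0713


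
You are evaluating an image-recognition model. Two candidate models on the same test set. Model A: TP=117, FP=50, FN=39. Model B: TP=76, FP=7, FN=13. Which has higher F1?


Model A: P=117/167=0.7006, R=117/156=0.75, F1=2PR/(P+R)=2TP/(2TP+FP+FN)=234/323=0.7245
Model B: P=76/83=0.9157, R=76/89=0.8539, F1=2PR/(P+R)=2TP/(2TP+FP+FN)=152/172=0.8837
0.7245 < 0.8837 → Model B

Model B


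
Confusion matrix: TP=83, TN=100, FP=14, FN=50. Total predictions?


Total = TP + TN + FP + FN
= 83 + 100 + 14 + 50
= 247
(Predicted positive: 97, predicted negative: 150)

247


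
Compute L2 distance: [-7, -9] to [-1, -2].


d = √((-7+ 1)² + (-9+ 2)²)
  = √(36 + 49)
  = √85 = 9.2195

9.2195


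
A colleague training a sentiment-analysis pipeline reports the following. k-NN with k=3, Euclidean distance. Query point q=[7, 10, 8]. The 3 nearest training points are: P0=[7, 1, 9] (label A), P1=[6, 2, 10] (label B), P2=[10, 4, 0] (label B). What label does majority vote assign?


d(q,P0) = 9.0554  (label A)
d(q,P1) = 8.3066  (label B)
d(q,P2) = 10.4403  (label B)
Votes: A=1, B=2
Majority → B

B


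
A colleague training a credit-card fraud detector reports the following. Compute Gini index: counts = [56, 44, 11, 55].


Probabilities: [56/166, 44/166, 11/166, 55/166] ≈ [0.3373, 0.2651, 0.0663, 0.3313]
Σpᵢ² = (3136 + 1936 + 121 + 3025)/166² = 8218/27556
Gini = 1 - Σpᵢ² = 1 - 8218/27556 = 0.7018

0.7018


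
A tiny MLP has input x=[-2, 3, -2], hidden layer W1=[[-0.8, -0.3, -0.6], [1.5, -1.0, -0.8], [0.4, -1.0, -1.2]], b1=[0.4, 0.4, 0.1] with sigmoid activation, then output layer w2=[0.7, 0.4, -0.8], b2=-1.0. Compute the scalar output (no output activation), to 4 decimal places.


z1[0] = (-0.8)·(-2) + (-0.3)·(3) + (-0.6)·(-2) + 0.4 = 2.3
z1[1] = (1.5)·(-2) + (-1.0)·(3) + (-0.8)·(-2) + 0.4 = -4.0
z1[2] = (0.4)·(-2) + (-1.0)·(3) + (-1.2)·(-2) + 0.1 = -1.3
h = sigmoid(z1) = [0.9089, 0.018, 0.2142]
output = (0.7)·(0.9089) + (0.4)·(0.018) + (-0.8)·(0.2142) - 1.0 = -0.5279

-0.5279


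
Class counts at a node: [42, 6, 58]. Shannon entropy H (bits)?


Probabilities: [42/106, 6/106, 58/106] ≈ [0.3962, 0.0566, 0.5472]
H = -((42/106)·log₂(42/106) + (6/106)·log₂(6/106) + (58/106)·log₂(58/106))
  = 1.2397 bits

1.2397 bits


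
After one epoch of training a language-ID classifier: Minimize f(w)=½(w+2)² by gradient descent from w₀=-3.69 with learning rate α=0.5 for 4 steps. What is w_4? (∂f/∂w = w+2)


step 1: grad = -3.69+2 = -1.69; w = -3.69 - 0.5·(-1.69) = -2.845
step 2: grad = -2.845+2 = -0.845; w = -2.845 - 0.5·(-0.845) = -2.4225
step 3: grad = -2.4225+2 = -0.4225; w = -2.4225 - 0.5·(-0.4225) = -2.21125
step 4: grad = -2.21125+2 = -0.21125; w = -2.21125 - 0.5·(-0.21125) = -2.105625

-2.105625


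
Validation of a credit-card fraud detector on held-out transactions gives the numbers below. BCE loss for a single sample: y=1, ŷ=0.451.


BCE = -[y·ln(p) + (1-y)·ln(1-p)]
= -1·ln(0.451) - 0
= -ln(0.451) = 0.7963

0.7963


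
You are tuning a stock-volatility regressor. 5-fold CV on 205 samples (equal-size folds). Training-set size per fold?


Fold size = 205/5 = 41
Training per fold = 205 - 41 = 164

164


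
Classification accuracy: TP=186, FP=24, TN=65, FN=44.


Accuracy = (TP+TN)/(TP+TN+FP+FN)
= (186+65)/(319)
= 251/319 = 78.68%

78.68%


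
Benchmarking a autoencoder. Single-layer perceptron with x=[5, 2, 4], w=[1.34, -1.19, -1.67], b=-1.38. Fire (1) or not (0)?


z = (5)·(1.34) + (2)·(-1.19) + (4)·(-1.67) - 1.38
  = -3.74
step(z) = 0 (z<0)

0


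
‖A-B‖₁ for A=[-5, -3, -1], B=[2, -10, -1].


d = |-5-2| + |-3+ 10| + |-1+ 1|
  = 7 + 7 + 0
  = 14

14


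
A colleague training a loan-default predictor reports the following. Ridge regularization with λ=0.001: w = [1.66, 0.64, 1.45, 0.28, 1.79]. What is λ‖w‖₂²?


‖w‖₂² = (1.66)² + (0.64)² + (1.45)² + (0.28)² + (1.79)²
     = 2.7556 + 0.4096 + 2.1025 + 0.0784 + 3.2041
     = 8.5502
λ·‖w‖₂² = 0.001·8.5502 = 0.00855

0.00855


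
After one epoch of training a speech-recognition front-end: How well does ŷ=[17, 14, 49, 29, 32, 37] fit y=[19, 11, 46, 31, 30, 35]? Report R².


ȳ = 28.6667
SS_res = Σ(y-ŷ)² = 34
SS_tot = Σ(y-ȳ)² = 753.33
R² = 1 - SS_res/SS_tot = 1 - 0.0451 = 0.9549

0.9549


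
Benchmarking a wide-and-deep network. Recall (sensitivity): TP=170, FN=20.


Recall = TP/(TP+FN)
= 170/(170+20)
= 170/190 = 89.47%

89.47%


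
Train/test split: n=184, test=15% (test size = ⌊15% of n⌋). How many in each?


Test = ⌊184·15/100⌋ = 27
Train = 184 - 27 = 157

Train: 157, Test: 27


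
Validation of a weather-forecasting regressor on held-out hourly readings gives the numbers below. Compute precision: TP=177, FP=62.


Precision = TP/(TP+FP)
= 177/(177+62)
= 177/239 = 74.06%

74.06%


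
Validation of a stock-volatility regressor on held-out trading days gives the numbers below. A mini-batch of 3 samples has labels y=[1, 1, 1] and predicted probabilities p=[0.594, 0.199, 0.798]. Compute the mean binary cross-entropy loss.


L[0] = -ln(0.594) = 0.5209
L[1] = -ln(0.199) = 1.6145
L[2] = -ln(0.798) = 0.2256
mean = (0.5209 + 1.6145 + 0.2256)/3 = 0.787

0.787


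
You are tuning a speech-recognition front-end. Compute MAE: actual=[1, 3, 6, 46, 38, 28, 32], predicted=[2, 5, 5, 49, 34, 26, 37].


Absolute errors: |1-2|=1, |3-5|=2, |6-5|=1, |46-49|=3, |38-34|=4, |28-26|=2, |32-37|=5
Sum = 18
MAE = 18/7 = 18/7

18/7


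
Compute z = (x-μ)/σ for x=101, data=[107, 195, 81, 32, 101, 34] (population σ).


μ = 91.6667, σ = 54.7712
z = (101 - 91.6667)/54.7712 = 0.1704

0.1704


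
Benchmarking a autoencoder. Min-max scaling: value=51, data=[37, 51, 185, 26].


min=26, max=185
(51-26)/(185-26) = 25/159 = 0.1572

0.1572


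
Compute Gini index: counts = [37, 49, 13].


Probabilities: [37/99, 49/99, 13/99] ≈ [0.3737, 0.4949, 0.1313]
Σpᵢ² = (1369 + 2401 + 169)/99² = 3939/9801
Gini = 1 - Σpᵢ² = 1 - 3939/9801 = 0.5981

0.5981


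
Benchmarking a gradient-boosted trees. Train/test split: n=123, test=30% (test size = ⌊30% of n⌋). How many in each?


Test = ⌊123·30/100⌋ = 36
Train = 123 - 36 = 87

Train: 87, Test: 36


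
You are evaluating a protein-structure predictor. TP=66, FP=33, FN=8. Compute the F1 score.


Precision = 66/99 = 0.6667
Recall = 66/74 = 0.8919
F1 = 2·P·R/(P+R) = 2·TP/(2·TP+FP+FN) = 132/(132+33+8) = 132/173 = 0.763

0.763


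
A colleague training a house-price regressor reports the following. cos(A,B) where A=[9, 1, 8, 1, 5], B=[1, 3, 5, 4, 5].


A·B = 9·1 + 1·3 + 8·5 + 1·4 + 5·5 = 81
‖A‖ = √172 = 13.1149, ‖B‖ = √76 = 8.7178
cos = 81/(√172·√76) = 81/√13072 = 0.7085

0.7085


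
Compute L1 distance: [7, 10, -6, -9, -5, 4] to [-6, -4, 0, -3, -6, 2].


d = |7+ 6| + |10+ 4| + |-6-0| + |-9+ 3| + |-5+ 6| + |4-2|
  = 13 + 14 + 6 + 6 + 1 + 2
  = 42

42


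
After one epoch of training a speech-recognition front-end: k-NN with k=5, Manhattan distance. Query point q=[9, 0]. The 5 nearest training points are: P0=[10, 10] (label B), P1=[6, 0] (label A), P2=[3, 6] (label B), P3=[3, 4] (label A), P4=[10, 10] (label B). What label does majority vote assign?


d(q,P0) = 11  (label B)
d(q,P1) = 3  (label A)
d(q,P2) = 12  (label B)
d(q,P3) = 10  (label A)
d(q,P4) = 11  (label B)
Votes: A=2, B=3
Majority → B

B


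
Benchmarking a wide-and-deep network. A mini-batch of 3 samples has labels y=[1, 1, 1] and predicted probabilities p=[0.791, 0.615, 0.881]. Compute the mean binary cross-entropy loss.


L[0] = -ln(0.791) = 0.2345
L[1] = -ln(0.615) = 0.4861
L[2] = -ln(0.881) = 0.1267
mean = (0.2345 + 0.4861 + 0.1267)/3 = 0.2824

0.2824


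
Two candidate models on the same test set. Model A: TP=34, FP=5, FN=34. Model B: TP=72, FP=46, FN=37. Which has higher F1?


Model A: P=34/39=0.8718, R=34/68=0.5, F1=2PR/(P+R)=2TP/(2TP+FP+FN)=68/107=0.6355
Model B: P=72/118=0.6102, R=72/109=0.6606, F1=2PR/(P+R)=2TP/(2TP+FP+FN)=144/227=0.6344
0.6355 > 0.6344 → Model A

Model A


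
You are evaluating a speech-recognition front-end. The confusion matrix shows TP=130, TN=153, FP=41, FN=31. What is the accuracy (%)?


Accuracy = (TP+TN)/(TP+TN+FP+FN)
= (130+153)/(355)
= 283/355 = 79.72%

79.72%


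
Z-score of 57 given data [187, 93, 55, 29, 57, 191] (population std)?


μ = 102, σ = 64.278
z = (57 - 102)/64.278 = -0.7001

-0.7001


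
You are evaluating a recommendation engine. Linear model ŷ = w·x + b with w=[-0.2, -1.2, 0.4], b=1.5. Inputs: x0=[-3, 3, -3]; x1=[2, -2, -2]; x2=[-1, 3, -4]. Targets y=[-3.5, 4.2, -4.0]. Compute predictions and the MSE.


ŷ0 = (-0.2)·(-3) + (-1.2)·(3) + (0.4)·(-3) + 1.5 = -2.7
ŷ1 = (-0.2)·(2) + (-1.2)·(-2) + (0.4)·(-2) + 1.5 = 2.7
ŷ2 = (-0.2)·(-1) + (-1.2)·(3) + (0.4)·(-4) + 1.5 = -3.5
errors² = [0.64, 2.25, 0.25]
MSE = 3.1400/3 = 1.0467

1.0467


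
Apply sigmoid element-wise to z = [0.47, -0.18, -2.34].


σ(0.47) = 1/(1+e^-0.47) = 0.6154
σ(-0.18) = 1/(1+e^0.18) = 0.4551
σ(-2.34) = 1/(1+e^2.34) = 0.0879
result = [0.6154, 0.4551, 0.0879]

[0.6154, 0.4551, 0.0879]


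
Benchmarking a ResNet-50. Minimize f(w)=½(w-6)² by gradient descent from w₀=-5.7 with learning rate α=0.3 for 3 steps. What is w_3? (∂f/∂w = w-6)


step 1: grad = -5.7-6 = -11.7; w = -5.7 - 0.3·(-11.7) = -2.19
step 2: grad = -2.19-6 = -8.19; w = -2.19 - 0.3·(-8.19) = 0.267
step 3: grad = 0.267-6 = -5.733; w = 0.267 - 0.3·(-5.733) = 1.9869

1.9869


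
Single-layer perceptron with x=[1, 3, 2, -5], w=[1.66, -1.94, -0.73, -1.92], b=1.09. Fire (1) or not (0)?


z = (1)·(1.66) + (3)·(-1.94) + (2)·(-0.73) + (-5)·(-1.92) + 1.09
  = 5.07
step(z) = 1 (z≥0)

1


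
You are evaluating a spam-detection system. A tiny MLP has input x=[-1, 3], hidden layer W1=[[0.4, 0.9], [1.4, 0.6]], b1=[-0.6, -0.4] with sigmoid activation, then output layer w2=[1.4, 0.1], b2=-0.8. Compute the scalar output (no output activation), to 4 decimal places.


z1[0] = (0.4)·(-1) + (0.9)·(3) - 0.6 = 1.7
z1[1] = (1.4)·(-1) + (0.6)·(3) - 0.4 = 0.0
h = sigmoid(z1) = [0.8455, 0.5]
output = (1.4)·(0.8455) + (0.1)·(0.5) - 0.8 = 0.4337

0.4337


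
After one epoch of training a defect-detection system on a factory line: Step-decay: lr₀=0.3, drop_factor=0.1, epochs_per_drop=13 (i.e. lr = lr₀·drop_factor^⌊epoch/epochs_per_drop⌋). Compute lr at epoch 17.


n_drops = ⌊17/13⌋ = 1
lr = 0.3·0.1^1 = 0.3·0.1 = 0.03

0.03


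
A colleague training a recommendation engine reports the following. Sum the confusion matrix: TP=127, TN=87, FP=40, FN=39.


Total = TP + TN + FP + FN
= 127 + 87 + 40 + 39
= 293
(Predicted positive: 167, predicted negative: 126)

293


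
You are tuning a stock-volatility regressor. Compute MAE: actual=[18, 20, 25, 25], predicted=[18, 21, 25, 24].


Absolute errors: |18-18|=0, |20-21|=1, |25-25|=0, |25-24|=1
Sum = 2
MAE = 2/4 = 1/2

1/2


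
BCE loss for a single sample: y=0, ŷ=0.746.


BCE = -[y·ln(p) + (1-y)·ln(1-p)]
= -0 - 1·ln(1-0.746)
= -ln(0.254) = 1.3704

1.3704


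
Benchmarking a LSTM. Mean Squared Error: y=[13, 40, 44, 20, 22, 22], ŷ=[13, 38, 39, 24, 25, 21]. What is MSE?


Squared errors: (13-13)²=0, (40-38)²=4, (44-39)²=25, (20-24)²=16, (22-25)²=9, (22-21)²=1
Sum = 55
MSE = 55/6 = 55/6

55/6


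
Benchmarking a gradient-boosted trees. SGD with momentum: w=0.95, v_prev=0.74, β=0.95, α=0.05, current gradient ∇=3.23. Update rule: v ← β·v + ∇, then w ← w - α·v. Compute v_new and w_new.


v_new = 0.95·0.74 + 3.23 = 0.703 + 3.23 = 3.933
w_new = 0.95 - 0.05·3.933 = 0.95 - 0.19665 = 0.75335

v_new=3.933, w_new=0.75335


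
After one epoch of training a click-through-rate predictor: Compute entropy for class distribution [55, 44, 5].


Probabilities: [55/104, 44/104, 5/104] ≈ [0.5288, 0.4231, 0.0481]
H = -((55/104)·log₂(55/104) + (44/104)·log₂(44/104) + (5/104)·log₂(5/104))
  = 1.2216 bits

1.2216 bits


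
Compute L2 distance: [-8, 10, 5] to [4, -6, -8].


d = √((-8-4)² + (10+ 6)² + (5+ 8)²)
  = √(144 + 256 + 169)
  = √569 = 23.8537

23.8537


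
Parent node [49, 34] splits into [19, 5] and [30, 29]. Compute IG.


Parent = [49, 34], H_parent = 0.9763
H_left = 0.7383 (n=24), H_right = 0.9998 (n=59)
H_children = (24/83)·0.7383 + (59/83)·0.9998 = 0.9242
IG = 0.9763 - 0.9242 = 0.0521

0.0521


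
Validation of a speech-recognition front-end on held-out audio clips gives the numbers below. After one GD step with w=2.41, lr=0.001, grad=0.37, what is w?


w_new = w - α·∇
= 2.41 - 0.001·0.37
= 2.41 - 0.00037
= 2.40963

2.40963


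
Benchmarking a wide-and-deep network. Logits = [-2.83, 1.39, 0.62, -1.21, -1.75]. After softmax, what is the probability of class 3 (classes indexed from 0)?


Exponentials: e^-2.83=0.059, e^1.39=4.0149, e^0.62=1.8589, e^-1.21=0.2982, e^-1.75=0.1738
Sum = 6.4048
Softmax = [0.0092, 0.6269, 0.2902, 0.0466, 0.0271]
p[3] = 0.2982/6.4048 = 0.0466

0.0466


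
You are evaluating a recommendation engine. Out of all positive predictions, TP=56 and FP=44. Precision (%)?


Precision = TP/(TP+FP)
= 56/(56+44)
= 56/100 = 56.0%

56.0%


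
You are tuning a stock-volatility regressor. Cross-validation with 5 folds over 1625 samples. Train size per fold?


Fold size = 1625/5 = 325
Training per fold = 1625 - 325 = 1300

1300


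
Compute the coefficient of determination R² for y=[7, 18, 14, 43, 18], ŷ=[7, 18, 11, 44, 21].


ȳ = 20
SS_res = Σ(y-ŷ)² = 19
SS_tot = Σ(y-ȳ)² = 742
R² = 1 - SS_res/SS_tot = 1 - 0.0256 = 0.9744

0.9744


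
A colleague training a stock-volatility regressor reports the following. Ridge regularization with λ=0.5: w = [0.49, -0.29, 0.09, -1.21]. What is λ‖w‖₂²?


‖w‖₂² = (0.49)² + (-0.29)² + (0.09)² + (-1.21)²
     = 0.2401 + 0.0841 + 0.0081 + 1.4641
     = 1.7964
λ·‖w‖₂² = 0.5·1.7964 = 0.8982

0.8982


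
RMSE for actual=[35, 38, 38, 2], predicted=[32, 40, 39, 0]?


MSE = 18/4 = 4.5
RMSE = √(18/4) = 2.1213

2.1213


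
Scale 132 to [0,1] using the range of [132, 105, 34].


min=34, max=132
(132-34)/(132-34) = 98/98 = 1.0

1.0


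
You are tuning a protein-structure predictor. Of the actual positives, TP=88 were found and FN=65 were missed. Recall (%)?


Recall = TP/(TP+FN)
= 88/(88+65)
= 88/153 = 57.52%

57.52%


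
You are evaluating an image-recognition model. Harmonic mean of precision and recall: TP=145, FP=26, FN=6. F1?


Precision = 145/171 = 0.848
Recall = 145/151 = 0.9603
F1 = 2·P·R/(P+R) = 2·TP/(2·TP+FP+FN) = 290/(290+26+6) = 290/322 = 0.9006

0.9006


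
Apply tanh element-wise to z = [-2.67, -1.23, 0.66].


tanh(-2.67) = -0.9905
tanh(-1.23) = -0.8426
tanh(0.66) = 0.5784
result = [-0.9905, -0.8426, 0.5784]

[-0.9905, -0.8426, 0.5784]


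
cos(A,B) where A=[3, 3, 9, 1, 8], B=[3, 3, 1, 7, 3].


A·B = 3·3 + 3·3 + 9·1 + 1·7 + 8·3 = 58
‖A‖ = √164 = 12.8062, ‖B‖ = √77 = 8.775
cos = 58/(√164·√77) = 58/√12628 = 0.5161

0.5161


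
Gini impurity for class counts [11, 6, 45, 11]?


Probabilities: [11/73, 6/73, 45/73, 11/73] ≈ [0.1507, 0.0822, 0.6164, 0.1507]
Σpᵢ² = (121 + 36 + 2025 + 121)/73² = 2303/5329
Gini = 1 - Σpᵢ² = 1 - 2303/5329 = 0.5678

0.5678


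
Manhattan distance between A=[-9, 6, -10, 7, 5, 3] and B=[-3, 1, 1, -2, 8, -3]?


d = |-9+ 3| + |6-1| + |-10-1| + |7+ 2| + |5-8| + |3+ 3|
  = 6 + 5 + 11 + 9 + 3 + 6
  = 40

40


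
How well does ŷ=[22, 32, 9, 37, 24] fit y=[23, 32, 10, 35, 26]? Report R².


ȳ = 25.2
SS_res = Σ(y-ŷ)² = 10
SS_tot = Σ(y-ȳ)² = 378.8
R² = 1 - SS_res/SS_tot = 1 - 0.0264 = 0.9736

0.9736


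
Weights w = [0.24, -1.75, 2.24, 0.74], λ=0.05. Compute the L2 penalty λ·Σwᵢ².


‖w‖₂² = (0.24)² + (-1.75)² + (2.24)² + (0.74)²
     = 0.0576 + 3.0625 + 5.0176 + 0.5476
     = 8.6853
λ·‖w‖₂² = 0.05·8.6853 = 0.434265

0.434265


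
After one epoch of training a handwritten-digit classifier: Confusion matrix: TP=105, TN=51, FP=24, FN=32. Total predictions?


Total = TP + TN + FP + FN
= 105 + 51 + 24 + 32
= 212
(Predicted positive: 129, predicted negative: 83)

212


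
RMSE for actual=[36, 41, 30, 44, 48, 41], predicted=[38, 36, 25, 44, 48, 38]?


MSE = 63/6 = 10.5
RMSE = √(63/6) = 3.2404

3.2404


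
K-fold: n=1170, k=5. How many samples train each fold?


Fold size = 1170/5 = 234
Training per fold = 1170 - 234 = 936

936


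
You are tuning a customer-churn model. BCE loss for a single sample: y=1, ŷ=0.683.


BCE = -[y·ln(p) + (1-y)·ln(1-p)]
= -1·ln(0.683) - 0
= -ln(0.683) = 0.3813

0.3813


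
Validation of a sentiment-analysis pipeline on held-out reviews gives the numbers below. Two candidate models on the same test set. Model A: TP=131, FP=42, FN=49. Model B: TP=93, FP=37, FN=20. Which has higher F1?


Model A: P=131/173=0.7572, R=131/180=0.7278, F1=2PR/(P+R)=2TP/(2TP+FP+FN)=262/353=0.7422
Model B: P=93/130=0.7154, R=93/113=0.823, F1=2PR/(P+R)=2TP/(2TP+FP+FN)=186/243=0.7654
0.7422 < 0.7654 → Model B

Model B


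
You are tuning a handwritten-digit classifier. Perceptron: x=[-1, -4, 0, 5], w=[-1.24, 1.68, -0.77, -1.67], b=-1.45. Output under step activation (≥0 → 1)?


z = (-1)·(-1.24) + (-4)·(1.68) + (0)·(-0.77) + (5)·(-1.67) - 1.45
  = -15.28
step(z) = 0 (z<0)

0


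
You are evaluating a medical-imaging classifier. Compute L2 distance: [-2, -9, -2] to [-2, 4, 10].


d = √((-2+ 2)² + (-9-4)² + (-2-10)²)
  = √(0 + 169 + 144)
  = √313 = 17.6918

17.6918


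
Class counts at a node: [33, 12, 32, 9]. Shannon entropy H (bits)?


Probabilities: [33/86, 12/86, 32/86, 9/86] ≈ [0.3837, 0.1395, 0.3721, 0.1047]
H = -((33/86)·log₂(33/86) + (12/86)·log₂(12/86) + (32/86)·log₂(32/86) + (9/86)·log₂(9/86))
  = 1.7982 bits

1.7982 bits


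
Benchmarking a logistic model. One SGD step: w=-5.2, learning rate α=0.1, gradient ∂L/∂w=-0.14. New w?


w_new = w - α·∇
= -5.2 - 0.1·-0.14
= -5.2 + 0.014
= -5.186

-5.186


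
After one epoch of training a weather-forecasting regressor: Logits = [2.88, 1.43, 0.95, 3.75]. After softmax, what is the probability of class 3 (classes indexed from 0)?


Exponentials: e^2.88=17.8143, e^1.43=4.1787, e^0.95=2.5857, e^3.75=42.5211
Sum = 67.0998
Softmax = [0.2655, 0.0623, 0.0385, 0.6337]
p[3] = 42.5211/67.0998 = 0.6337

0.6337


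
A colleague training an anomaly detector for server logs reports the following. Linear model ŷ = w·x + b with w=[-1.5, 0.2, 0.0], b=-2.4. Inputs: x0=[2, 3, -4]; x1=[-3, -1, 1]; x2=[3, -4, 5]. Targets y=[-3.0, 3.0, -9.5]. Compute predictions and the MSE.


ŷ0 = (-1.5)·(2) + (0.2)·(3) + (0.0)·(-4) - 2.4 = -4.8
ŷ1 = (-1.5)·(-3) + (0.2)·(-1) + (0.0)·(1) - 2.4 = 1.9
ŷ2 = (-1.5)·(3) + (0.2)·(-4) + (0.0)·(5) - 2.4 = -7.7
errors² = [3.24, 1.21, 3.24]
MSE = 7.6900/3 = 2.5633

2.5633


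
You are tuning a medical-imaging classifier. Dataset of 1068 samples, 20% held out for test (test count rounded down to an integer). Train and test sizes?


Test = ⌊1068·20/100⌋ = 213
Train = 1068 - 213 = 855

Train: 855, Test: 213


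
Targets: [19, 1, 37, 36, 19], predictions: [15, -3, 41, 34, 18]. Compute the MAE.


Absolute errors: |19-15|=4, |1+ 3|=4, |37-41|=4, |36-34|=2, |19-18|=1
Sum = 15
MAE = 15/5 = 3

3


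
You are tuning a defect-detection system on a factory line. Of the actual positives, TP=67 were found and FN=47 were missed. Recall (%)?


Recall = TP/(TP+FN)
= 67/(67+47)
= 67/114 = 58.77%

58.77%


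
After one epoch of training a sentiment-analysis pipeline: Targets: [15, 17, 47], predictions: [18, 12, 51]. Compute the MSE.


Squared errors: (15-18)²=9, (17-12)²=25, (47-51)²=16
Sum = 50
MSE = 50/3 = 50/3

50/3


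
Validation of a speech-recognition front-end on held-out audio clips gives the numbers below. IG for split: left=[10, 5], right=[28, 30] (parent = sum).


Parent = [38, 35], H_parent = 0.9988
H_left = 0.9183 (n=15), H_right = 0.9991 (n=58)
H_children = (15/73)·0.9183 + (58/73)·0.9991 = 0.9825
IG = 0.9988 - 0.9825 = 0.0163

0.0163


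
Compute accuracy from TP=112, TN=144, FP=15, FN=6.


Accuracy = (TP+TN)/(TP+TN+FP+FN)
= (112+144)/(277)
= 256/277 = 92.42%

92.42%


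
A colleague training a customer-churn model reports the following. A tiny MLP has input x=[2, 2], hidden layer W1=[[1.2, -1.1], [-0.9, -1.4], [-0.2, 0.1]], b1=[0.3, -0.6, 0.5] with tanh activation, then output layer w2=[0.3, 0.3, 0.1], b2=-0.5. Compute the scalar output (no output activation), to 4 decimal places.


z1[0] = (1.2)·(2) + (-1.1)·(2) + 0.3 = 0.5
z1[1] = (-0.9)·(2) + (-1.4)·(2) - 0.6 = -5.2
z1[2] = (-0.2)·(2) + (0.1)·(2) + 0.5 = 0.3
h = tanh(z1) = [0.4621, -0.9999, 0.2913]
output = (0.3)·(0.4621) + (0.3)·(-0.9999) + (0.1)·(0.2913) - 0.5 = -0.6322

-0.6322


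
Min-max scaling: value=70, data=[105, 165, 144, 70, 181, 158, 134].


min=70, max=181
(70-70)/(181-70) = 0/111 = 0.0

0.0


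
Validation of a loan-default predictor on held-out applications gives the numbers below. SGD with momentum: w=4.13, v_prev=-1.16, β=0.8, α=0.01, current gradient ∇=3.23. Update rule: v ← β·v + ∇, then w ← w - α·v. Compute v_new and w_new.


v_new = 0.8·-1.16 + 3.23 = -0.928 + 3.23 = 2.302
w_new = 4.13 - 0.01·2.302 = 4.13 - 0.02302 = 4.10698

v_new=2.302, w_new=4.10698


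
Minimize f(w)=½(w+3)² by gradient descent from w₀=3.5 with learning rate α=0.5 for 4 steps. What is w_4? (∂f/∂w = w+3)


step 1: grad = 3.5+3 = 6.5; w = 3.5 - 0.5·(6.5) = 0.25
step 2: grad = 0.25+3 = 3.25; w = 0.25 - 0.5·(3.25) = -1.375
step 3: grad = -1.375+3 = 1.625; w = -1.375 - 0.5·(1.625) = -2.1875
step 4: grad = -2.1875+3 = 0.8125; w = -2.1875 - 0.5·(0.8125) = -2.59375

-2.59375


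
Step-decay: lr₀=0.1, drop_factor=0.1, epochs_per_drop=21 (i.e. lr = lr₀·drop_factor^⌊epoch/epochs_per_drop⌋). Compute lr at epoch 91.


n_drops = ⌊91/21⌋ = 4
lr = 0.1·0.1^4 = 0.1·0.0001 = 0.00001

0.00001


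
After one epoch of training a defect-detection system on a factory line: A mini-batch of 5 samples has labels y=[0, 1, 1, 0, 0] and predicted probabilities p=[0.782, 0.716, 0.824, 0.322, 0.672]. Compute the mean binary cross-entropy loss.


L[0] = -ln(1-0.782) = -ln(0.218) = 1.5233
L[1] = -ln(0.716) = 0.3341
L[2] = -ln(0.824) = 0.1936
L[3] = -ln(1-0.322) = -ln(0.678) = 0.3886
L[4] = -ln(1-0.672) = -ln(0.328) = 1.1147
mean = (1.5233 + 0.3341 + 0.1936 + 0.3886 + 1.1147)/5 = 0.7109

0.7109


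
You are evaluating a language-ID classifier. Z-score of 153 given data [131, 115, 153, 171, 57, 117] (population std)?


μ = 124, σ = 35.8655
z = (153 - 124)/35.8655 = 0.8086

0.8086


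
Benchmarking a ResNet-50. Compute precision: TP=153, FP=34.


Precision = TP/(TP+FP)
= 153/(153+34)
= 153/187 = 81.82%

81.82%


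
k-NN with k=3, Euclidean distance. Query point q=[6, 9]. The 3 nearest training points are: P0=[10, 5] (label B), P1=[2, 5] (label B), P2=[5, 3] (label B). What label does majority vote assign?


d(q,P0) = 5.6569  (label B)
d(q,P1) = 5.6569  (label B)
d(q,P2) = 6.0828  (label B)
Votes: A=0, B=3
Majority → B

B


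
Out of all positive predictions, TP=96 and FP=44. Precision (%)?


Precision = TP/(TP+FP)
= 96/(96+44)
= 96/140 = 68.57%

68.57%


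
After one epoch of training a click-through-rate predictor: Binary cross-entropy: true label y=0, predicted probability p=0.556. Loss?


BCE = -[y·ln(p) + (1-y)·ln(1-p)]
= -0 - 1·ln(1-0.556)
= -ln(0.444) = 0.8119

0.8119


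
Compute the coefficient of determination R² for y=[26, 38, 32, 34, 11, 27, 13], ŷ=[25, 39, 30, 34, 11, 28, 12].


ȳ = 25.8571
SS_res = Σ(y-ŷ)² = 8
SS_tot = Σ(y-ȳ)² = 638.86
R² = 1 - SS_res/SS_tot = 1 - 0.0125 = 0.9875

0.9875


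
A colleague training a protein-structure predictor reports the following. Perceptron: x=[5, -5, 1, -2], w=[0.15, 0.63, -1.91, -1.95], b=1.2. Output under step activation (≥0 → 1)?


z = (5)·(0.15) + (-5)·(0.63) + (1)·(-1.91) + (-2)·(-1.95) + 1.2
  = 0.79
step(z) = 1 (z≥0)

1


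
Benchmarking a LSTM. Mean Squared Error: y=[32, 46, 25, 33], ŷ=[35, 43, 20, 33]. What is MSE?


Squared errors: (32-35)²=9, (46-43)²=9, (25-20)²=25, (33-33)²=0
Sum = 43
MSE = 43/4 = 43/4

43/4


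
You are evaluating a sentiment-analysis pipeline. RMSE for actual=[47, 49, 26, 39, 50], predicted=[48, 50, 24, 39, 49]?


MSE = 7/5 = 1.4
RMSE = √(7/5) = 1.1832

1.1832


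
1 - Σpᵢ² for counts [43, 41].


Probabilities: [43/84, 41/84] ≈ [0.5119, 0.4881]
Σpᵢ² = (1849 + 1681)/84² = 3530/7056
Gini = 1 - Σpᵢ² = 1 - 3530/7056 = 0.4997

0.4997


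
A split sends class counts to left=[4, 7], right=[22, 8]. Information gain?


Parent = [26, 15], H_parent = 0.9474
H_left = 0.9457 (n=11), H_right = 0.8366 (n=30)
H_children = (11/41)·0.9457 + (30/41)·0.8366 = 0.8659
IG = 0.9474 - 0.8659 = 0.0815

0.0815


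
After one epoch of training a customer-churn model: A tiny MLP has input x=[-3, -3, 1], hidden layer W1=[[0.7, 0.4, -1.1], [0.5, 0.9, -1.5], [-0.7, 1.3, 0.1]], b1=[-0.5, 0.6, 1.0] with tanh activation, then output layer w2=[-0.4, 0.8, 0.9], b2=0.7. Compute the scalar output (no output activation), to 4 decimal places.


z1[0] = (0.7)·(-3) + (0.4)·(-3) + (-1.1)·(1) - 0.5 = -4.9
z1[1] = (0.5)·(-3) + (0.9)·(-3) + (-1.5)·(1) + 0.6 = -5.1
z1[2] = (-0.7)·(-3) + (1.3)·(-3) + (0.1)·(1) + 1.0 = -0.7
h = tanh(z1) = [-0.9999, -0.9999, -0.6044]
output = (-0.4)·(-0.9999) + (0.8)·(-0.9999) + (0.9)·(-0.6044) + 0.7 = -0.2439

-0.2439


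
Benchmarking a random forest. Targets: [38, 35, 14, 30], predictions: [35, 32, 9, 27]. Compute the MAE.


Absolute errors: |38-35|=3, |35-32|=3, |14-9|=5, |30-27|=3
Sum = 14
MAE = 14/4 = 7/2

7/2


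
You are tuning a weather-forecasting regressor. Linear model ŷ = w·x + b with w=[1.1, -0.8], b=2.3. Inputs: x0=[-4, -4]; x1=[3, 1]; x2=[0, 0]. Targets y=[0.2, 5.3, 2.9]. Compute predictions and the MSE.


ŷ0 = (1.1)·(-4) + (-0.8)·(-4) + 2.3 = 1.1
ŷ1 = (1.1)·(3) + (-0.8)·(1) + 2.3 = 4.8
ŷ2 = (1.1)·(0) + (-0.8)·(0) + 2.3 = 2.3
errors² = [0.81, 0.25, 0.36]
MSE = 1.4200/3 = 0.4733

0.4733


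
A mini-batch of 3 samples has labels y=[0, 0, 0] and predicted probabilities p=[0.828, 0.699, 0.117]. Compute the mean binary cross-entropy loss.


L[0] = -ln(1-0.828) = -ln(0.172) = 1.7603
L[1] = -ln(1-0.699) = -ln(0.301) = 1.2006
L[2] = -ln(1-0.117) = -ln(0.883) = 0.1244
mean = (1.7603 + 1.2006 + 0.1244)/3 = 1.0284

1.0284


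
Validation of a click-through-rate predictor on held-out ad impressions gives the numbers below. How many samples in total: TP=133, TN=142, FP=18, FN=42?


Total = TP + TN + FP + FN
= 133 + 142 + 18 + 42
= 335
(Predicted positive: 151, predicted negative: 184)

335


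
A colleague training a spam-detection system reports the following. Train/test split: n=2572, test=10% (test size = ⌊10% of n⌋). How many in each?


Test = ⌊2572·10/100⌋ = 257
Train = 2572 - 257 = 2315

Train: 2315, Test: 257


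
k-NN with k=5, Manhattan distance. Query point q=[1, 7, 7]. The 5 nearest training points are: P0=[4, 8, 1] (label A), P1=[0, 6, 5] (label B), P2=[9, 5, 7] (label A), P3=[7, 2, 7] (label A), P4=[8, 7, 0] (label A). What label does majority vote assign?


d(q,P0) = 10  (label A)
d(q,P1) = 4  (label B)
d(q,P2) = 10  (label A)
d(q,P3) = 11  (label A)
d(q,P4) = 14  (label A)
Votes: A=4, B=1
Majority → A

A


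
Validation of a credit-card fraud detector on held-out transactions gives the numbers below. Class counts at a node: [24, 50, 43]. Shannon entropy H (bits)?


Probabilities: [24/117, 50/117, 43/117] ≈ [0.2051, 0.4274, 0.3675]
H = -((24/117)·log₂(24/117) + (50/117)·log₂(50/117) + (43/117)·log₂(43/117))
  = 1.5237 bits

1.5237 bits


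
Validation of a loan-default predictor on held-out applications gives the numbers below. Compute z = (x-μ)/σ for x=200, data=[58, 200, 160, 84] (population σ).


μ = 125.5, σ = 57.0504
z = (200 - 125.5)/57.0504 = 1.3059

1.3059


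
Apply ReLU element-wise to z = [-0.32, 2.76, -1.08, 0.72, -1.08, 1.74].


ReLU(-0.32) = max(0, -0.32) = 0.0
ReLU(2.76) = max(0, 2.76) = 2.76
ReLU(-1.08) = max(0, -1.08) = 0.0
ReLU(0.72) = max(0, 0.72) = 0.72
ReLU(-1.08) = max(0, -1.08) = 0.0
ReLU(1.74) = max(0, 1.74) = 1.74
result = [0.0, 2.76, 0.0, 0.72, 0.0, 1.74]

[0.0, 2.76, 0.0, 0.72, 0.0, 1.74]


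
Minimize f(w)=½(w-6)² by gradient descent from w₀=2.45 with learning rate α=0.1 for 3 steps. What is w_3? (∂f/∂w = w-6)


step 1: grad = 2.45-6 = -3.55; w = 2.45 - 0.1·(-3.55) = 2.805
step 2: grad = 2.805-6 = -3.195; w = 2.805 - 0.1·(-3.195) = 3.1245
step 3: grad = 3.1245-6 = -2.8755; w = 3.1245 - 0.1·(-2.8755) = 3.41205

3.41205


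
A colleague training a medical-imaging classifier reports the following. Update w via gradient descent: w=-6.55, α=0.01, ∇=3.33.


w_new = w - α·∇
= -6.55 - 0.01·3.33
= -6.55 - 0.0333
= -6.5833

-6.5833


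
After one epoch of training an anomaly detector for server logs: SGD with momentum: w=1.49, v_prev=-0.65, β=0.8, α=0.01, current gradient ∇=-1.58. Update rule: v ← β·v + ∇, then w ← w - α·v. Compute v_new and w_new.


v_new = 0.8·-0.65 - 1.58 = -0.52 - 1.58 = -2.1
w_new = 1.49 - 0.01·-2.1 = 1.49 + 0.021 = 1.511

v_new=-2.1, w_new=1.511


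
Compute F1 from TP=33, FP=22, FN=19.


Precision = 33/55 = 0.6
Recall = 33/52 = 0.6346
F1 = 2·P·R/(P+R) = 2·TP/(2·TP+FP+FN) = 66/(66+22+19) = 66/107 = 0.6168

0.6168


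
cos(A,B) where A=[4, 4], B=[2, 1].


A·B = 4·2 + 4·1 = 12
‖A‖ = √32 = 5.6569, ‖B‖ = √5 = 2.2361
cos = 12/(√32·√5) = 12/√160 = 0.9487

0.9487


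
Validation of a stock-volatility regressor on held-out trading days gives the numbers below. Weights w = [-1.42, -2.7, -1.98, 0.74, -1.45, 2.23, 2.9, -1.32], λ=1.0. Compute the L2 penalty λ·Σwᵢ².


‖w‖₂² = (-1.42)² + (-2.7)² + (-1.98)² + (0.74)² + (-1.45)² + (2.23)² + (2.9)² + (-1.32)²
     = 2.0164 + 7.29 + 3.9204 + 0.5476 + 2.1025 + 4.9729 + 8.41 + 1.7424
     = 31.0022
λ·‖w‖₂² = 1.0·31.0022 = 31.0022

31.0022


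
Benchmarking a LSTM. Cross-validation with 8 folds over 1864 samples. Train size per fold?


Fold size = 1864/8 = 233
Training per fold = 1864 - 233 = 1631

1631


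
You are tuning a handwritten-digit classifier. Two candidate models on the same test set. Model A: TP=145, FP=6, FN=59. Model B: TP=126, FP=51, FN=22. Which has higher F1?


Model A: P=145/151=0.9603, R=145/204=0.7108, F1=2PR/(P+R)=2TP/(2TP+FP+FN)=290/355=0.8169
Model B: P=126/177=0.7119, R=126/148=0.8514, F1=2PR/(P+R)=2TP/(2TP+FP+FN)=252/325=0.7754
0.8169 > 0.7754 → Model A

Model A


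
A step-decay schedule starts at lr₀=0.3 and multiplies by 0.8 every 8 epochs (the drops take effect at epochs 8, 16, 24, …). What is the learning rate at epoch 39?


n_drops = ⌊39/8⌋ = 4
lr = 0.3·0.8^4 = 0.3·0.4096 = 0.12288

0.12288


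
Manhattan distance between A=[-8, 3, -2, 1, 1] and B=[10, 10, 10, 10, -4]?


d = |-8-10| + |3-10| + |-2-10| + |1-10| + |1+ 4|
  = 18 + 7 + 12 + 9 + 5
  = 51

51


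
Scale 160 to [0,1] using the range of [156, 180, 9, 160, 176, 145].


min=9, max=180
(160-9)/(180-9) = 151/171 = 0.883

0.883


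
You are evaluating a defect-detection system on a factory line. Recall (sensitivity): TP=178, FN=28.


Recall = TP/(TP+FN)
= 178/(178+28)
= 178/206 = 86.41%

86.41%


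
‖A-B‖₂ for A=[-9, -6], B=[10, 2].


d = √((-9-10)² + (-6-2)²)
  = √(361 + 64)
  = √425 = 20.6155

20.6155


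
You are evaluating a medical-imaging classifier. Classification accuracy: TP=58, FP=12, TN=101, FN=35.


Accuracy = (TP+TN)/(TP+TN+FP+FN)
= (58+101)/(206)
= 159/206 = 77.18%

77.18%


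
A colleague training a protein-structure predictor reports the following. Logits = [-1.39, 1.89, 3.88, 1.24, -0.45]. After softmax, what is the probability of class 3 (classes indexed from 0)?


Exponentials: e^-1.39=0.2491, e^1.89=6.6194, e^3.88=48.4242, e^1.24=3.4556, e^-0.45=0.6376
Sum = 59.3859
Softmax = [0.0042, 0.1115, 0.8154, 0.0582, 0.0107]
p[3] = 3.4556/59.3859 = 0.0582

0.0582


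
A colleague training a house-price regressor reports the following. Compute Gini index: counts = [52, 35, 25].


Probabilities: [52/112, 35/112, 25/112] ≈ [0.4643, 0.3125, 0.2232]
Σpᵢ² = (2704 + 1225 + 625)/112² = 4554/12544
Gini = 1 - Σpᵢ² = 1 - 4554/12544 = 0.637

0.637


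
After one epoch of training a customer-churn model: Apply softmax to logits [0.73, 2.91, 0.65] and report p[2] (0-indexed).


Exponentials: e^0.73=2.0751, e^2.91=18.3568, e^0.65=1.9155
Sum = 22.3474
Softmax = [0.0929, 0.8214, 0.0857]
p[2] = 1.9155/22.3474 = 0.0857

0.0857


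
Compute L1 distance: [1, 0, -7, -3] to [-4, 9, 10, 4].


d = |1+ 4| + |0-9| + |-7-10| + |-3-4|
  = 5 + 9 + 17 + 7
  = 38

38


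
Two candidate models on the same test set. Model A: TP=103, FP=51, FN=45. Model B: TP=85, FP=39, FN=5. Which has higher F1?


Model A: P=103/154=0.6688, R=103/148=0.6959, F1=2PR/(P+R)=2TP/(2TP+FP+FN)=206/302=0.6821
Model B: P=85/124=0.6855, R=85/90=0.9444, F1=2PR/(P+R)=2TP/(2TP+FP+FN)=170/214=0.7944
0.6821 < 0.7944 → Model B

Model B


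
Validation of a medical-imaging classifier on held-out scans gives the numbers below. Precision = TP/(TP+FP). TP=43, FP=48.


Precision = TP/(TP+FP)
= 43/(43+48)
= 43/91 = 47.25%

47.25%


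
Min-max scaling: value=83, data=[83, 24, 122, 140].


min=24, max=140
(83-24)/(140-24) = 59/116 = 0.5086

0.5086


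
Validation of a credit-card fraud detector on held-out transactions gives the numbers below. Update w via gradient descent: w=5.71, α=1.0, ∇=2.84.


w_new = w - α·∇
= 5.71 - 1.0·2.84
= 5.71 - 2.84
= 2.87

2.87


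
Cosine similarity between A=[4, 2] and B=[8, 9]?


A·B = 4·8 + 2·9 = 50
‖A‖ = √20 = 4.4721, ‖B‖ = √145 = 12.0416
cos = 50/(√20·√145) = 50/√2900 = 0.9285

0.9285


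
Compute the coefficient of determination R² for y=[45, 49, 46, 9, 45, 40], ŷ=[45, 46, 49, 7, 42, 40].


ȳ = 39
SS_res = Σ(y-ŷ)² = 31
SS_tot = Σ(y-ȳ)² = 1122
R² = 1 - SS_res/SS_tot = 1 - 0.0276 = 0.9724

0.9724


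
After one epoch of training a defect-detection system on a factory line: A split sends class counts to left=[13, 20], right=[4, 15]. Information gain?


Parent = [17, 35], H_parent = 0.9118
H_left = 0.9673 (n=33), H_right = 0.7425 (n=19)
H_children = (33/52)·0.9673 + (19/52)·0.7425 = 0.8852
IG = 0.9118 - 0.8852 = 0.0266

0.0266
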